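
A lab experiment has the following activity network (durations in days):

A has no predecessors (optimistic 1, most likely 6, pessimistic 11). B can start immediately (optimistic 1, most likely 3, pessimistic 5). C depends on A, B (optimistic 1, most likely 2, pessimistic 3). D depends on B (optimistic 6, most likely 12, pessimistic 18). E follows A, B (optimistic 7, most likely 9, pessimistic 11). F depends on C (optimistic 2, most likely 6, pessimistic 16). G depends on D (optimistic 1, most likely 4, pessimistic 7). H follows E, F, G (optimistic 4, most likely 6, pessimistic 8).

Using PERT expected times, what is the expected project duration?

te_A = (1 + 4·6 + 11)/6 = 36/6 = 6
te_B = (1 + 4·3 + 5)/6 = 18/6 = 3
te_C = (1 + 4·2 + 3)/6 = 12/6 = 2
te_D = (6 + 4·12 + 18)/6 = 72/6 = 12
te_E = (7 + 4·9 + 11)/6 = 54/6 = 9
te_F = (2 + 4·6 + 16)/6 = 42/6 = 7
te_G = (1 + 4·4 + 7)/6 = 24/6 = 4
te_H = (4 + 4·6 + 8)/6 = 36/6 = 6

Forward pass:
ES_A = 0; EF_A = 6
ES_B = 0; EF_B = 3
ES_C = max(EF_A=6, EF_B=3) = 6; EF_C = 6+2 = 8
ES_D = 3; EF_D = 3+12 = 15
ES_E = max(EF_A=6, EF_B=3) = 6; EF_E = 6+9 = 15
ES_F = 8; EF_F = 8+7 = 15
ES_G = 15; EF_G = 15+4 = 19
ES_H = max(EF_E=15, EF_F=15, EF_G=19) = 19; EF_H = 19+6 = 25
Expected project duration μ = 25 days. Critical path: B → D → G → H.

25 days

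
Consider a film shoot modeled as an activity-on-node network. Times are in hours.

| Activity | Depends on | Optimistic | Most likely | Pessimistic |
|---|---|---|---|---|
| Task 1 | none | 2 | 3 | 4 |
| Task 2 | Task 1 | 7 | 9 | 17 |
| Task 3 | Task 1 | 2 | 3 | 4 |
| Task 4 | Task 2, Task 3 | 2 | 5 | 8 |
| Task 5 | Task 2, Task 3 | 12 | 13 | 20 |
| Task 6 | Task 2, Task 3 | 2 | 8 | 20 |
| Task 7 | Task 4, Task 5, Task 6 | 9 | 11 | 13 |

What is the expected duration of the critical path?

38 hours

te_Task 1 = (2 + 4·3 + 4)/6 = 18/6 = 3
te_Task 2 = (7 + 4·9 + 17)/6 = 60/6 = 10
te_Task 3 = (2 + 4·3 + 4)/6 = 18/6 = 3
te_Task 4 = (2 + 4·5 + 8)/6 = 30/6 = 5
te_Task 5 = (12 + 4·13 + 20)/6 = 84/6 = 14
te_Task 6 = (2 + 4·8 + 20)/6 = 54/6 = 9
te_Task 7 = (9 + 4·11 + 13)/6 = 66/6 = 11

Forward pass:
ES_Task 1 = 0; EF_Task 1 = 3
ES_Task 2 = 3; EF_Task 2 = 3+10 = 13
ES_Task 3 = 3; EF_Task 3 = 3+3 = 6
ES_Task 4 = max(EF_Task 2=13, EF_Task 3=6) = 13; EF_Task 4 = 13+5 = 18
ES_Task 5 = max(EF_Task 2=13, EF_Task 3=6) = 13; EF_Task 5 = 13+14 = 27
ES_Task 6 = max(EF_Task 2=13, EF_Task 3=6) = 13; EF_Task 6 = 13+9 = 22
ES_Task 7 = max(EF_Task 4=18, EF_Task 5=27, EF_Task 6=22) = 27; EF_Task 7 = 27+11 = 38
Expected project duration μ = 38 hours. Critical path: Task 1 → Task 2 → Task 5 → Task 7.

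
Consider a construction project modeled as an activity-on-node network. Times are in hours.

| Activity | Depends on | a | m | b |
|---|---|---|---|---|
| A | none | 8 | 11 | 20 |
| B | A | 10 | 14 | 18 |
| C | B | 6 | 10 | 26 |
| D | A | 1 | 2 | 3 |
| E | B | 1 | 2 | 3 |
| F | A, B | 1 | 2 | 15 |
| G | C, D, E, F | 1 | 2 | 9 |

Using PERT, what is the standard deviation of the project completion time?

4.32 hours

te_A = (8 + 4·11 + 20)/6 = 72/6 = 12; σ²_A = ((20−8)/6)² = 4.000
te_B = (10 + 4·14 + 18)/6 = 84/6 = 14; σ²_B = ((18−10)/6)² = 1.778
te_C = (6 + 4·10 + 26)/6 = 72/6 = 12; σ²_C = ((26−6)/6)² = 11.111
te_D = (1 + 4·2 + 3)/6 = 12/6 = 2; σ²_D = ((3−1)/6)² = 0.111
te_E = (1 + 4·2 + 3)/6 = 12/6 = 2; σ²_E = ((3−1)/6)² = 0.111
te_F = (1 + 4·2 + 15)/6 = 24/6 = 4; σ²_F = ((15−1)/6)² = 5.444
te_G = (1 + 4·2 + 9)/6 = 18/6 = 3; σ²_G = ((9−1)/6)² = 1.778

Forward pass:
ES_A = 0; EF_A = 12
ES_B = 12; EF_B = 12+14 = 26
ES_C = 26; EF_C = 26+12 = 38
ES_D = 12; EF_D = 12+2 = 14
ES_E = 26; EF_E = 26+2 = 28
ES_F = max(EF_A=12, EF_B=26) = 26; EF_F = 26+4 = 30
ES_G = max(EF_C=38, EF_D=14, EF_E=28, EF_F=30) = 38; EF_G = 38+3 = 41
Expected project duration μ = 41 hours. Critical path: A → B → C → G.

Variance along critical path = 4.000 + 1.778 + 11.111 + 1.778 = 18.667
σ = √18.667 = 4.320 hours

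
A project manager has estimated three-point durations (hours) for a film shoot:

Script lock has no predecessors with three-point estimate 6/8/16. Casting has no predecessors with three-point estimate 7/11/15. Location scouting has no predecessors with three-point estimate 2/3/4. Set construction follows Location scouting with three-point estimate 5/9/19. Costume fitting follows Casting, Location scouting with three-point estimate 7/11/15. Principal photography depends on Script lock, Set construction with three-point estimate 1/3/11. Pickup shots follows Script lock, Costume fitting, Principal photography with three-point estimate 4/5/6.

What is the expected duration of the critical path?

te_Script lock = (6 + 4·8 + 16)/6 = 54/6 = 9
te_Casting = (7 + 4·11 + 15)/6 = 66/6 = 11
te_Location scouting = (2 + 4·3 + 4)/6 = 18/6 = 3
te_Set construction = (5 + 4·9 + 19)/6 = 60/6 = 10
te_Costume fitting = (7 + 4·11 + 15)/6 = 66/6 = 11
te_Principal photography = (1 + 4·3 + 11)/6 = 24/6 = 4
te_Pickup shots = (4 + 4·5 + 6)/6 = 30/6 = 5

Forward pass:
ES_Script lock = 0; EF_Script lock = 9
ES_Casting = 0; EF_Casting = 11
ES_Location scouting = 0; EF_Location scouting = 3
ES_Set construction = 3; EF_Set construction = 3+10 = 13
ES_Costume fitting = max(EF_Casting=11, EF_Location scouting=3) = 11; EF_Costume fitting = 11+11 = 22
ES_Principal photography = max(EF_Script lock=9, EF_Set construction=13) = 13; EF_Principal photography = 13+4 = 17
ES_Pickup shots = max(EF_Script lock=9, EF_Costume fitting=22, EF_Principal photography=17) = 22; EF_Pickup shots = 22+5 = 27
Expected project duration μ = 27 hours. Critical path: Casting → Costume fitting → Pickup shots.

27 hours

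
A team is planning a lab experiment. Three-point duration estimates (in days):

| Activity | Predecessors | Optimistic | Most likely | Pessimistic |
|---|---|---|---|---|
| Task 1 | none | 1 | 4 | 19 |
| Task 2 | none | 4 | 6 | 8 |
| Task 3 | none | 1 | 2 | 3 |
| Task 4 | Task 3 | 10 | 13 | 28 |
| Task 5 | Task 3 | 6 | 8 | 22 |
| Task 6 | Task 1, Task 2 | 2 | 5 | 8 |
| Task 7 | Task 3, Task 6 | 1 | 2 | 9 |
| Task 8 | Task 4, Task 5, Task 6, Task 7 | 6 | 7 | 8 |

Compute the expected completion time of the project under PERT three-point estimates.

te_Task 1 = (1 + 4·4 + 19)/6 = 36/6 = 6
te_Task 2 = (4 + 4·6 + 8)/6 = 36/6 = 6
te_Task 3 = (1 + 4·2 + 3)/6 = 12/6 = 2
te_Task 4 = (10 + 4·13 + 28)/6 = 90/6 = 15
te_Task 5 = (6 + 4·8 + 22)/6 = 60/6 = 10
te_Task 6 = (2 + 4·5 + 8)/6 = 30/6 = 5
te_Task 7 = (1 + 4·2 + 9)/6 = 18/6 = 3
te_Task 8 = (6 + 4·7 + 8)/6 = 42/6 = 7

Forward pass:
ES_Task 1 = 0; EF_Task 1 = 6
ES_Task 2 = 0; EF_Task 2 = 6
ES_Task 3 = 0; EF_Task 3 = 2
ES_Task 4 = 2; EF_Task 4 = 2+15 = 17
ES_Task 5 = 2; EF_Task 5 = 2+10 = 12
ES_Task 6 = max(EF_Task 1=6, EF_Task 2=6) = 6; EF_Task 6 = 6+5 = 11
ES_Task 7 = max(EF_Task 3=2, EF_Task 6=11) = 11; EF_Task 7 = 11+3 = 14
ES_Task 8 = max(EF_Task 4=17, EF_Task 5=12, EF_Task 6=11, EF_Task 7=14) = 17; EF_Task 8 = 17+7 = 24
Expected project duration μ = 24 days. Critical path: Task 3 → Task 4 → Task 8.

24 days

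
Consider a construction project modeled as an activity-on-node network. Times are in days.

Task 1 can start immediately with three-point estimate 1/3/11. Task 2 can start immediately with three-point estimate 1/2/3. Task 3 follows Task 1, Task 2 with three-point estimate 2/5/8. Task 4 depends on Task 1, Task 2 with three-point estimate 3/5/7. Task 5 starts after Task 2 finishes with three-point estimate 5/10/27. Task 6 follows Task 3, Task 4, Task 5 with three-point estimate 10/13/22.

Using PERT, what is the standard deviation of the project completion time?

4.19 days

te_Task 1 = (1 + 4·3 + 11)/6 = 24/6 = 4; σ²_Task 1 = ((11−1)/6)² = 2.778
te_Task 2 = (1 + 4·2 + 3)/6 = 12/6 = 2; σ²_Task 2 = ((3−1)/6)² = 0.111
te_Task 3 = (2 + 4·5 + 8)/6 = 30/6 = 5; σ²_Task 3 = ((8−2)/6)² = 1.000
te_Task 4 = (3 + 4·5 + 7)/6 = 30/6 = 5; σ²_Task 4 = ((7−3)/6)² = 0.444
te_Task 5 = (5 + 4·10 + 27)/6 = 72/6 = 12; σ²_Task 5 = ((27−5)/6)² = 13.444
te_Task 6 = (10 + 4·13 + 22)/6 = 84/6 = 14; σ²_Task 6 = ((22−10)/6)² = 4.000

Forward pass:
ES_Task 1 = 0; EF_Task 1 = 4
ES_Task 2 = 0; EF_Task 2 = 2
ES_Task 3 = max(EF_Task 1=4, EF_Task 2=2) = 4; EF_Task 3 = 4+5 = 9
ES_Task 4 = max(EF_Task 1=4, EF_Task 2=2) = 4; EF_Task 4 = 4+5 = 9
ES_Task 5 = 2; EF_Task 5 = 2+12 = 14
ES_Task 6 = max(EF_Task 3=9, EF_Task 4=9, EF_Task 5=14) = 14; EF_Task 6 = 14+14 = 28
Expected project duration μ = 28 days. Critical path: Task 2 → Task 5 → Task 6.

Variance along critical path = 0.111 + 13.444 + 4.000 = 17.556
σ = √17.556 = 4.190 days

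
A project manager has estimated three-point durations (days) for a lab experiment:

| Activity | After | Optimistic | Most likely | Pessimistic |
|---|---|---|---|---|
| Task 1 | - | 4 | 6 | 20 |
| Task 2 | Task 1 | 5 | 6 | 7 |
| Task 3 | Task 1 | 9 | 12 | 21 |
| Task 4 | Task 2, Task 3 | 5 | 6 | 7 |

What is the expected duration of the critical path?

te_Task 1 = (4 + 4·6 + 20)/6 = 48/6 = 8
te_Task 2 = (5 + 4·6 + 7)/6 = 36/6 = 6
te_Task 3 = (9 + 4·12 + 21)/6 = 78/6 = 13
te_Task 4 = (5 + 4·6 + 7)/6 = 36/6 = 6

Forward pass:
ES_Task 1 = 0; EF_Task 1 = 8
ES_Task 2 = 8; EF_Task 2 = 8+6 = 14
ES_Task 3 = 8; EF_Task 3 = 8+13 = 21
ES_Task 4 = max(EF_Task 2=14, EF_Task 3=21) = 21; EF_Task 4 = 21+6 = 27
Expected project duration μ = 27 days. Critical path: Task 1 → Task 3 → Task 4.

27 days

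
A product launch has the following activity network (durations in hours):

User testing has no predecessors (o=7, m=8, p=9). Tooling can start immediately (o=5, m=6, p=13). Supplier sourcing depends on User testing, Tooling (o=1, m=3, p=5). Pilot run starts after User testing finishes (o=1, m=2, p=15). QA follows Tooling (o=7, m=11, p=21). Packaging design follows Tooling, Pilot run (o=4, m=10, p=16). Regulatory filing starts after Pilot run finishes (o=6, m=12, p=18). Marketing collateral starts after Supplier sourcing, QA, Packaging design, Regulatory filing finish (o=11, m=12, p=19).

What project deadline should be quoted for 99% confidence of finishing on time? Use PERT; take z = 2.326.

44.8 hours

te_User testing = (7 + 4·8 + 9)/6 = 48/6 = 8; σ²_User testing = ((9−7)/6)² = 0.111
te_Tooling = (5 + 4·6 + 13)/6 = 42/6 = 7; σ²_Tooling = ((13−5)/6)² = 1.778
te_Supplier sourcing = (1 + 4·3 + 5)/6 = 18/6 = 3; σ²_Supplier sourcing = ((5−1)/6)² = 0.444
te_Pilot run = (1 + 4·2 + 15)/6 = 24/6 = 4; σ²_Pilot run = ((15−1)/6)² = 5.444
te_QA = (7 + 4·11 + 21)/6 = 72/6 = 12; σ²_QA = ((21−7)/6)² = 5.444
te_Packaging design = (4 + 4·10 + 16)/6 = 60/6 = 10; σ²_Packaging design = ((16−4)/6)² = 4.000
te_Regulatory filing = (6 + 4·12 + 18)/6 = 72/6 = 12; σ²_Regulatory filing = ((18−6)/6)² = 4.000
te_Marketing collateral = (11 + 4·12 + 19)/6 = 78/6 = 13; σ²_Marketing collateral = ((19−11)/6)² = 1.778

Forward pass:
ES_User testing = 0; EF_User testing = 8
ES_Tooling = 0; EF_Tooling = 7
ES_Supplier sourcing = max(EF_User testing=8, EF_Tooling=7) = 8; EF_Supplier sourcing = 8+3 = 11
ES_Pilot run = 8; EF_Pilot run = 8+4 = 12
ES_QA = 7; EF_QA = 7+12 = 19
ES_Packaging design = max(EF_Tooling=7, EF_Pilot run=12) = 12; EF_Packaging design = 12+10 = 22
ES_Regulatory filing = 12; EF_Regulatory filing = 12+12 = 24
ES_Marketing collateral = max(EF_Supplier sourcing=11, EF_QA=19, EF_Packaging design=22, EF_Regulatory filing=24) = 24; EF_Marketing collateral = 24+13 = 37
Expected project duration μ = 37 hours. Critical path: User testing → Pilot run → Regulatory filing → Marketing collateral.

Variance along critical path = 0.111 + 5.444 + 4.000 + 1.778 = 11.333; σ = 3.367 hours.
D = μ + z·σ = 37 + 2.326·3.367 = 44.8 hours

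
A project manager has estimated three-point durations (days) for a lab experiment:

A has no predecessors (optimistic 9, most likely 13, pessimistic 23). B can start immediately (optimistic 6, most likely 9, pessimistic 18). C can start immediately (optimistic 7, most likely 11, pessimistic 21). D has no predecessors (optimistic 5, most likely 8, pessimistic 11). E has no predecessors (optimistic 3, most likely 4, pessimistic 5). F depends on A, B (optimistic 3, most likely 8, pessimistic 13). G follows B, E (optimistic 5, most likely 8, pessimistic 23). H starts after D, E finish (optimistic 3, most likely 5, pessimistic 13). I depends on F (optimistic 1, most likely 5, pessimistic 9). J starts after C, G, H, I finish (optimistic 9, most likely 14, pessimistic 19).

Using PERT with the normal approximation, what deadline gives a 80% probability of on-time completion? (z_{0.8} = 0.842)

44.0 days

te_A = (9 + 4·13 + 23)/6 = 84/6 = 14; σ²_A = ((23−9)/6)² = 5.444
te_B = (6 + 4·9 + 18)/6 = 60/6 = 10; σ²_B = ((18−6)/6)² = 4.000
te_C = (7 + 4·11 + 21)/6 = 72/6 = 12; σ²_C = ((21−7)/6)² = 5.444
te_D = (5 + 4·8 + 11)/6 = 48/6 = 8; σ²_D = ((11−5)/6)² = 1.000
te_E = (3 + 4·4 + 5)/6 = 24/6 = 4; σ²_E = ((5−3)/6)² = 0.111
te_F = (3 + 4·8 + 13)/6 = 48/6 = 8; σ²_F = ((13−3)/6)² = 2.778
te_G = (5 + 4·8 + 23)/6 = 60/6 = 10; σ²_G = ((23−5)/6)² = 9.000
te_H = (3 + 4·5 + 13)/6 = 36/6 = 6; σ²_H = ((13−3)/6)² = 2.778
te_I = (1 + 4·5 + 9)/6 = 30/6 = 5; σ²_I = ((9−1)/6)² = 1.778
te_J = (9 + 4·14 + 19)/6 = 84/6 = 14; σ²_J = ((19−9)/6)² = 2.778

Forward pass:
ES_A = 0; EF_A = 14
ES_B = 0; EF_B = 10
ES_C = 0; EF_C = 12
ES_D = 0; EF_D = 8
ES_E = 0; EF_E = 4
ES_F = max(EF_A=14, EF_B=10) = 14; EF_F = 14+8 = 22
ES_G = max(EF_B=10, EF_E=4) = 10; EF_G = 10+10 = 20
ES_H = max(EF_D=8, EF_E=4) = 8; EF_H = 8+6 = 14
ES_I = 22; EF_I = 22+5 = 27
ES_J = max(EF_C=12, EF_G=20, EF_H=14, EF_I=27) = 27; EF_J = 27+14 = 41
Expected project duration μ = 41 days. Critical path: A → F → I → J.

Variance along critical path = 5.444 + 2.778 + 1.778 + 2.778 = 12.778; σ = 3.575 days.
D = μ + z·σ = 41 + 0.842·3.575 = 44.0 days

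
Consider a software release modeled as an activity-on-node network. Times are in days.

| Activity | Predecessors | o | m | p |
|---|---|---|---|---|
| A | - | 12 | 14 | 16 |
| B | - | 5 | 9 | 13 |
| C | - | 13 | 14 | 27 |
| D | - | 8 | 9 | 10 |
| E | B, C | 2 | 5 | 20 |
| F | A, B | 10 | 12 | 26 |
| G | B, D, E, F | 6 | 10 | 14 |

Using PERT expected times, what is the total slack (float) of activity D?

19 days

te_A = (12 + 4·14 + 16)/6 = 84/6 = 14
te_B = (5 + 4·9 + 13)/6 = 54/6 = 9
te_C = (13 + 4·14 + 27)/6 = 96/6 = 16
te_D = (8 + 4·9 + 10)/6 = 54/6 = 9
te_E = (2 + 4·5 + 20)/6 = 42/6 = 7
te_F = (10 + 4·12 + 26)/6 = 84/6 = 14
te_G = (6 + 4·10 + 14)/6 = 60/6 = 10

Forward pass:
ES_A = 0; EF_A = 14
ES_B = 0; EF_B = 9
ES_C = 0; EF_C = 16
ES_D = 0; EF_D = 9
ES_E = max(EF_B=9, EF_C=16) = 16; EF_E = 16+7 = 23
ES_F = max(EF_A=14, EF_B=9) = 14; EF_F = 14+14 = 28
ES_G = max(EF_B=9, EF_D=9, EF_E=23, EF_F=28) = 28; EF_G = 28+10 = 38
Expected project duration μ = 38 days. Critical path: A → F → G.

Backward pass:
LF_G = 38; LS_G = 38−10 = 28
LF_F = LS_G = 28; LS_F = 28−14 = 14
LF_E = LS_G = 28; LS_E = 28−7 = 21
LF_D = LS_G = 28; LS_D = 28−9 = 19
LF_C = LS_E = 21; LS_C = 21−16 = 5
LF_B = min(LS_E=21, LS_F=14, LS_G=28) = 14; LS_B = 14−9 = 5
LF_A = LS_F = 14; LS_A = 14−14 = 0
Slack_D = LS_D − ES_D = 19 − 0 = 19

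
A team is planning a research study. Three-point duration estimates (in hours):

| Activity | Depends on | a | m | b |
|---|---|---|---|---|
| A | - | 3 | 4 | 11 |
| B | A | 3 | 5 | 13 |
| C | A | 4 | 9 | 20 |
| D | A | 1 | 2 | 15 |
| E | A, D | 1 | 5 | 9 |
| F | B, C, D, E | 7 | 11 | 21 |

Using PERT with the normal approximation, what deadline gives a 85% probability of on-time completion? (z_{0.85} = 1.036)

te_A = (3 + 4·4 + 11)/6 = 30/6 = 5; σ²_A = ((11−3)/6)² = 1.778
te_B = (3 + 4·5 + 13)/6 = 36/6 = 6; σ²_B = ((13−3)/6)² = 2.778
te_C = (4 + 4·9 + 20)/6 = 60/6 = 10; σ²_C = ((20−4)/6)² = 7.111
te_D = (1 + 4·2 + 15)/6 = 24/6 = 4; σ²_D = ((15−1)/6)² = 5.444
te_E = (1 + 4·5 + 9)/6 = 30/6 = 5; σ²_E = ((9−1)/6)² = 1.778
te_F = (7 + 4·11 + 21)/6 = 72/6 = 12; σ²_F = ((21−7)/6)² = 5.444

Forward pass:
ES_A = 0; EF_A = 5
ES_B = 5; EF_B = 5+6 = 11
ES_C = 5; EF_C = 5+10 = 15
ES_D = 5; EF_D = 5+4 = 9
ES_E = max(EF_A=5, EF_D=9) = 9; EF_E = 9+5 = 14
ES_F = max(EF_B=11, EF_C=15, EF_D=9, EF_E=14) = 15; EF_F = 15+12 = 27
Expected project duration μ = 27 hours. Critical path: A → C → F.

Variance along critical path = 1.778 + 7.111 + 5.444 = 14.333; σ = 3.786 hours.
D = μ + z·σ = 27 + 1.036·3.786 = 30.9 hours

30.9 hours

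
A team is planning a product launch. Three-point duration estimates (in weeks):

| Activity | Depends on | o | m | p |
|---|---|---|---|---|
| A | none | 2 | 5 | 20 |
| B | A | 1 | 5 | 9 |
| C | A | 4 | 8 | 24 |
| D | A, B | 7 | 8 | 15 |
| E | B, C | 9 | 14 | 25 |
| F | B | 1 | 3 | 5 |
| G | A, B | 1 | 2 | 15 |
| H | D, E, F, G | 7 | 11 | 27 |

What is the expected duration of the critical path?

te_A = (2 + 4·5 + 20)/6 = 42/6 = 7
te_B = (1 + 4·5 + 9)/6 = 30/6 = 5
te_C = (4 + 4·8 + 24)/6 = 60/6 = 10
te_D = (7 + 4·8 + 15)/6 = 54/6 = 9
te_E = (9 + 4·14 + 25)/6 = 90/6 = 15
te_F = (1 + 4·3 + 5)/6 = 18/6 = 3
te_G = (1 + 4·2 + 15)/6 = 24/6 = 4
te_H = (7 + 4·11 + 27)/6 = 78/6 = 13

Forward pass:
ES_A = 0; EF_A = 7
ES_B = 7; EF_B = 7+5 = 12
ES_C = 7; EF_C = 7+10 = 17
ES_D = max(EF_A=7, EF_B=12) = 12; EF_D = 12+9 = 21
ES_E = max(EF_B=12, EF_C=17) = 17; EF_E = 17+15 = 32
ES_F = 12; EF_F = 12+3 = 15
ES_G = max(EF_A=7, EF_B=12) = 12; EF_G = 12+4 = 16
ES_H = max(EF_D=21, EF_E=32, EF_F=15, EF_G=16) = 32; EF_H = 32+13 = 45
Expected project duration μ = 45 weeks. Critical path: A → C → E → H.

45 weeks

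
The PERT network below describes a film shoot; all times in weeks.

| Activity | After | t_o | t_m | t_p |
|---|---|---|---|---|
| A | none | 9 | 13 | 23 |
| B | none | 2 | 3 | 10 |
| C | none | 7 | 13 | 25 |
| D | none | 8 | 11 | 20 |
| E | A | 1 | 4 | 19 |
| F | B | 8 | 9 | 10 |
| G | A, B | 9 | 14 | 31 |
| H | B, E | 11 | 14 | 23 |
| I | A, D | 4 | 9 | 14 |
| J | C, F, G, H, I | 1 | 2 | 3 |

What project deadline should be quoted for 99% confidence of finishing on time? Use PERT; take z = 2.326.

47.0 weeks

te_A = (9 + 4·13 + 23)/6 = 84/6 = 14; σ²_A = ((23−9)/6)² = 5.444
te_B = (2 + 4·3 + 10)/6 = 24/6 = 4; σ²_B = ((10−2)/6)² = 1.778
te_C = (7 + 4·13 + 25)/6 = 84/6 = 14; σ²_C = ((25−7)/6)² = 9.000
te_D = (8 + 4·11 + 20)/6 = 72/6 = 12; σ²_D = ((20−8)/6)² = 4.000
te_E = (1 + 4·4 + 19)/6 = 36/6 = 6; σ²_E = ((19−1)/6)² = 9.000
te_F = (8 + 4·9 + 10)/6 = 54/6 = 9; σ²_F = ((10−8)/6)² = 0.111
te_G = (9 + 4·14 + 31)/6 = 96/6 = 16; σ²_G = ((31−9)/6)² = 13.444
te_H = (11 + 4·14 + 23)/6 = 90/6 = 15; σ²_H = ((23−11)/6)² = 4.000
te_I = (4 + 4·9 + 14)/6 = 54/6 = 9; σ²_I = ((14−4)/6)² = 2.778
te_J = (1 + 4·2 + 3)/6 = 12/6 = 2; σ²_J = ((3−1)/6)² = 0.111

Forward pass:
ES_A = 0; EF_A = 14
ES_B = 0; EF_B = 4
ES_C = 0; EF_C = 14
ES_D = 0; EF_D = 12
ES_E = 14; EF_E = 14+6 = 20
ES_F = 4; EF_F = 4+9 = 13
ES_G = max(EF_A=14, EF_B=4) = 14; EF_G = 14+16 = 30
ES_H = max(EF_B=4, EF_E=20) = 20; EF_H = 20+15 = 35
ES_I = max(EF_A=14, EF_D=12) = 14; EF_I = 14+9 = 23
ES_J = max(EF_C=14, EF_F=13, EF_G=30, EF_H=35, EF_I=23) = 35; EF_J = 35+2 = 37
Expected project duration μ = 37 weeks. Critical path: A → E → H → J.

Variance along critical path = 5.444 + 9.000 + 4.000 + 0.111 = 18.556; σ = 4.308 weeks.
D = μ + z·σ = 37 + 2.326·4.308 = 47.0 weeks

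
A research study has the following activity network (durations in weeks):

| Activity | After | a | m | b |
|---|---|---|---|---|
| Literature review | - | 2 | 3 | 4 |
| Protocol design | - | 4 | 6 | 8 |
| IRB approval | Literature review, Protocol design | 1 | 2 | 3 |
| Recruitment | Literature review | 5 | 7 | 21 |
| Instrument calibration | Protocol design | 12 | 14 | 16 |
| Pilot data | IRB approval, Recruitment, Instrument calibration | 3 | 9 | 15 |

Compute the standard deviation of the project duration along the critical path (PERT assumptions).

2.21 weeks

te_Literature review = (2 + 4·3 + 4)/6 = 18/6 = 3; σ²_Literature review = ((4−2)/6)² = 0.111
te_Protocol design = (4 + 4·6 + 8)/6 = 36/6 = 6; σ²_Protocol design = ((8−4)/6)² = 0.444
te_IRB approval = (1 + 4·2 + 3)/6 = 12/6 = 2; σ²_IRB approval = ((3−1)/6)² = 0.111
te_Recruitment = (5 + 4·7 + 21)/6 = 54/6 = 9; σ²_Recruitment = ((21−5)/6)² = 7.111
te_Instrument calibration = (12 + 4·14 + 16)/6 = 84/6 = 14; σ²_Instrument calibration = ((16−12)/6)² = 0.444
te_Pilot data = (3 + 4·9 + 15)/6 = 54/6 = 9; σ²_Pilot data = ((15−3)/6)² = 4.000

Forward pass:
ES_Literature review = 0; EF_Literature review = 3
ES_Protocol design = 0; EF_Protocol design = 6
ES_IRB approval = max(EF_Literature review=3, EF_Protocol design=6) = 6; EF_IRB approval = 6+2 = 8
ES_Recruitment = 3; EF_Recruitment = 3+9 = 12
ES_Instrument calibration = 6; EF_Instrument calibration = 6+14 = 20
ES_Pilot data = max(EF_IRB approval=8, EF_Recruitment=12, EF_Instrument calibration=20) = 20; EF_Pilot data = 20+9 = 29
Expected project duration μ = 29 weeks. Critical path: Protocol design → Instrument calibration → Pilot data.

Variance along critical path = 0.444 + 0.444 + 4.000 = 4.889
σ = √4.889 = 2.211 weeks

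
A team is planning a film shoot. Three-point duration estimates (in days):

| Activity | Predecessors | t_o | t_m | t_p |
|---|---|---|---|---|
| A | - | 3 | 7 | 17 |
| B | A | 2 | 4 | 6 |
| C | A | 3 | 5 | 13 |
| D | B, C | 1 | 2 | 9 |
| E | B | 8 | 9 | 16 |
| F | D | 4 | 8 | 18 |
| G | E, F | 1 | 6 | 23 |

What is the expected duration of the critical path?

34 days

te_A = (3 + 4·7 + 17)/6 = 48/6 = 8
te_B = (2 + 4·4 + 6)/6 = 24/6 = 4
te_C = (3 + 4·5 + 13)/6 = 36/6 = 6
te_D = (1 + 4·2 + 9)/6 = 18/6 = 3
te_E = (8 + 4·9 + 16)/6 = 60/6 = 10
te_F = (4 + 4·8 + 18)/6 = 54/6 = 9
te_G = (1 + 4·6 + 23)/6 = 48/6 = 8

Forward pass:
ES_A = 0; EF_A = 8
ES_B = 8; EF_B = 8+4 = 12
ES_C = 8; EF_C = 8+6 = 14
ES_D = max(EF_B=12, EF_C=14) = 14; EF_D = 14+3 = 17
ES_E = 12; EF_E = 12+10 = 22
ES_F = 17; EF_F = 17+9 = 26
ES_G = max(EF_E=22, EF_F=26) = 26; EF_G = 26+8 = 34
Expected project duration μ = 34 days. Critical path: A → C → D → F → G.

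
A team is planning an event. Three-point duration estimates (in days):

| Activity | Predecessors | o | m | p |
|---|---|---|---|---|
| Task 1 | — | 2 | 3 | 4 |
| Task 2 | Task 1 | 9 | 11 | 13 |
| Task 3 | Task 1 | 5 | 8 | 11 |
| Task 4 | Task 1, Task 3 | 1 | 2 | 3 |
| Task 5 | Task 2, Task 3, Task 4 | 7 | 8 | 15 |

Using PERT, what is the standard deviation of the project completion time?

1.53 days

te_Task 1 = (2 + 4·3 + 4)/6 = 18/6 = 3; σ²_Task 1 = ((4−2)/6)² = 0.111
te_Task 2 = (9 + 4·11 + 13)/6 = 66/6 = 11; σ²_Task 2 = ((13−9)/6)² = 0.444
te_Task 3 = (5 + 4·8 + 11)/6 = 48/6 = 8; σ²_Task 3 = ((11−5)/6)² = 1.000
te_Task 4 = (1 + 4·2 + 3)/6 = 12/6 = 2; σ²_Task 4 = ((3−1)/6)² = 0.111
te_Task 5 = (7 + 4·8 + 15)/6 = 54/6 = 9; σ²_Task 5 = ((15−7)/6)² = 1.778

Forward pass:
ES_Task 1 = 0; EF_Task 1 = 3
ES_Task 2 = 3; EF_Task 2 = 3+11 = 14
ES_Task 3 = 3; EF_Task 3 = 3+8 = 11
ES_Task 4 = max(EF_Task 1=3, EF_Task 3=11) = 11; EF_Task 4 = 11+2 = 13
ES_Task 5 = max(EF_Task 2=14, EF_Task 3=11, EF_Task 4=13) = 14; EF_Task 5 = 14+9 = 23
Expected project duration μ = 23 days. Critical path: Task 1 → Task 2 → Task 5.

Variance along critical path = 0.111 + 0.444 + 1.778 = 2.333
σ = √2.333 = 1.528 days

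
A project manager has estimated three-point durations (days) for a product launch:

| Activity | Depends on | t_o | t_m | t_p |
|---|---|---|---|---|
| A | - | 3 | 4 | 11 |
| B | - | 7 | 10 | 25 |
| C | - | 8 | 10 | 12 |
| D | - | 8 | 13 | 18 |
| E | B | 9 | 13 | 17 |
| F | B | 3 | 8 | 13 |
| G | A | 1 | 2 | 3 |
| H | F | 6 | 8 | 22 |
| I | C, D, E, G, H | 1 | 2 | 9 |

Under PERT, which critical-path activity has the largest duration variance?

te_A = (3 + 4·4 + 11)/6 = 30/6 = 5; σ²_A = ((11−3)/6)² = 1.778
te_B = (7 + 4·10 + 25)/6 = 72/6 = 12; σ²_B = ((25−7)/6)² = 9.000
te_C = (8 + 4·10 + 12)/6 = 60/6 = 10; σ²_C = ((12−8)/6)² = 0.444
te_D = (8 + 4·13 + 18)/6 = 78/6 = 13; σ²_D = ((18−8)/6)² = 2.778
te_E = (9 + 4·13 + 17)/6 = 78/6 = 13; σ²_E = ((17−9)/6)² = 1.778
te_F = (3 + 4·8 + 13)/6 = 48/6 = 8; σ²_F = ((13−3)/6)² = 2.778
te_G = (1 + 4·2 + 3)/6 = 12/6 = 2; σ²_G = ((3−1)/6)² = 0.111
te_H = (6 + 4·8 + 22)/6 = 60/6 = 10; σ²_H = ((22−6)/6)² = 7.111
te_I = (1 + 4·2 + 9)/6 = 18/6 = 3; σ²_I = ((9−1)/6)² = 1.778

Forward pass:
ES_A = 0; EF_A = 5
ES_B = 0; EF_B = 12
ES_C = 0; EF_C = 10
ES_D = 0; EF_D = 13
ES_E = 12; EF_E = 12+13 = 25
ES_F = 12; EF_F = 12+8 = 20
ES_G = 5; EF_G = 5+2 = 7
ES_H = 20; EF_H = 20+10 = 30
ES_I = max(EF_C=10, EF_D=13, EF_E=25, EF_G=7, EF_H=30) = 30; EF_I = 30+3 = 33
Expected project duration μ = 33 days. Critical path: B → F → H → I.

Variances on critical path: σ²_B=9.000, σ²_F=2.778, σ²_H=7.111, σ²_I=1.778.
Largest is σ²_B = 9.000.

B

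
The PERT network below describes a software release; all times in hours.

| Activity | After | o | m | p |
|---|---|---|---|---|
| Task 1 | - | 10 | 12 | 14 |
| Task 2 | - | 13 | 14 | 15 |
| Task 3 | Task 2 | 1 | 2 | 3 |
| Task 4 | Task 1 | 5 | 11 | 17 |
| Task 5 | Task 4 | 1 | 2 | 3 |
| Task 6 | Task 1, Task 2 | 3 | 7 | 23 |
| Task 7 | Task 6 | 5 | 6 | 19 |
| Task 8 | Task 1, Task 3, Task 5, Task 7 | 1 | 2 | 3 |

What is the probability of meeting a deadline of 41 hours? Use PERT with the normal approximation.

te_Task 1 = (10 + 4·12 + 14)/6 = 72/6 = 12; σ²_Task 1 = ((14−10)/6)² = 0.444
te_Task 2 = (13 + 4·14 + 15)/6 = 84/6 = 14; σ²_Task 2 = ((15−13)/6)² = 0.111
te_Task 3 = (1 + 4·2 + 3)/6 = 12/6 = 2; σ²_Task 3 = ((3−1)/6)² = 0.111
te_Task 4 = (5 + 4·11 + 17)/6 = 66/6 = 11; σ²_Task 4 = ((17−5)/6)² = 4.000
te_Task 5 = (1 + 4·2 + 3)/6 = 12/6 = 2; σ²_Task 5 = ((3−1)/6)² = 0.111
te_Task 6 = (3 + 4·7 + 23)/6 = 54/6 = 9; σ²_Task 6 = ((23−3)/6)² = 11.111
te_Task 7 = (5 + 4·6 + 19)/6 = 48/6 = 8; σ²_Task 7 = ((19−5)/6)² = 5.444
te_Task 8 = (1 + 4·2 + 3)/6 = 12/6 = 2; σ²_Task 8 = ((3−1)/6)² = 0.111

Forward pass:
ES_Task 1 = 0; EF_Task 1 = 12
ES_Task 2 = 0; EF_Task 2 = 14
ES_Task 3 = 14; EF_Task 3 = 14+2 = 16
ES_Task 4 = 12; EF_Task 4 = 12+11 = 23
ES_Task 5 = 23; EF_Task 5 = 23+2 = 25
ES_Task 6 = max(EF_Task 1=12, EF_Task 2=14) = 14; EF_Task 6 = 14+9 = 23
ES_Task 7 = 23; EF_Task 7 = 23+8 = 31
ES_Task 8 = max(EF_Task 1=12, EF_Task 3=16, EF_Task 5=25, EF_Task 7=31) = 31; EF_Task 8 = 31+2 = 33
Expected project duration μ = 33 hours. Critical path: Task 2 → Task 6 → Task 7 → Task 8.

Variance along critical path = 0.111 + 11.111 + 5.444 + 0.111 = 16.778; σ = √16.778 = 4.096 hours.
Z = (41 − 33) / 4.096 = 1.953
P(T ≤ 41) = Φ(1.953) ≈ 0.975

0.975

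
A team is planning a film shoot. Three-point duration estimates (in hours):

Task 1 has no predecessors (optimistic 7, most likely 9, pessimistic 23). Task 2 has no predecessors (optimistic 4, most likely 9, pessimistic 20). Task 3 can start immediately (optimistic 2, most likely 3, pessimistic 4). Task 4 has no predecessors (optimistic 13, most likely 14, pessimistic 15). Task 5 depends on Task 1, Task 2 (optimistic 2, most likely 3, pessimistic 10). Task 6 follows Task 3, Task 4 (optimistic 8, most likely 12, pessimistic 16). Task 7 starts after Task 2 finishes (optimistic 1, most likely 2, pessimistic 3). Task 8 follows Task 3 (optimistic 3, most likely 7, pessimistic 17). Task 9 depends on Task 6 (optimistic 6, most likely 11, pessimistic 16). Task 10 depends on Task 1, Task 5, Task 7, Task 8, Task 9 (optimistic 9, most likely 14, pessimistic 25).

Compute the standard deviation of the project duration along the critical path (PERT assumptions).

3.43 hours

te_Task 1 = (7 + 4·9 + 23)/6 = 66/6 = 11; σ²_Task 1 = ((23−7)/6)² = 7.111
te_Task 2 = (4 + 4·9 + 20)/6 = 60/6 = 10; σ²_Task 2 = ((20−4)/6)² = 7.111
te_Task 3 = (2 + 4·3 + 4)/6 = 18/6 = 3; σ²_Task 3 = ((4−2)/6)² = 0.111
te_Task 4 = (13 + 4·14 + 15)/6 = 84/6 = 14; σ²_Task 4 = ((15−13)/6)² = 0.111
te_Task 5 = (2 + 4·3 + 10)/6 = 24/6 = 4; σ²_Task 5 = ((10−2)/6)² = 1.778
te_Task 6 = (8 + 4·12 + 16)/6 = 72/6 = 12; σ²_Task 6 = ((16−8)/6)² = 1.778
te_Task 7 = (1 + 4·2 + 3)/6 = 12/6 = 2; σ²_Task 7 = ((3−1)/6)² = 0.111
te_Task 8 = (3 + 4·7 + 17)/6 = 48/6 = 8; σ²_Task 8 = ((17−3)/6)² = 5.444
te_Task 9 = (6 + 4·11 + 16)/6 = 66/6 = 11; σ²_Task 9 = ((16−6)/6)² = 2.778
te_Task 10 = (9 + 4·14 + 25)/6 = 90/6 = 15; σ²_Task 10 = ((25−9)/6)² = 7.111

Forward pass:
ES_Task 1 = 0; EF_Task 1 = 11
ES_Task 2 = 0; EF_Task 2 = 10
ES_Task 3 = 0; EF_Task 3 = 3
ES_Task 4 = 0; EF_Task 4 = 14
ES_Task 5 = max(EF_Task 1=11, EF_Task 2=10) = 11; EF_Task 5 = 11+4 = 15
ES_Task 6 = max(EF_Task 3=3, EF_Task 4=14) = 14; EF_Task 6 = 14+12 = 26
ES_Task 7 = 10; EF_Task 7 = 10+2 = 12
ES_Task 8 = 3; EF_Task 8 = 3+8 = 11
ES_Task 9 = 26; EF_Task 9 = 26+11 = 37
ES_Task 10 = max(EF_Task 1=11, EF_Task 5=15, EF_Task 7=12, EF_Task 8=11, EF_Task 9=37) = 37; EF_Task 10 = 37+15 = 52
Expected project duration μ = 52 hours. Critical path: Task 4 → Task 6 → Task 9 → Task 10.

Variance along critical path = 0.111 + 1.778 + 2.778 + 7.111 = 11.778
σ = √11.778 = 3.432 hours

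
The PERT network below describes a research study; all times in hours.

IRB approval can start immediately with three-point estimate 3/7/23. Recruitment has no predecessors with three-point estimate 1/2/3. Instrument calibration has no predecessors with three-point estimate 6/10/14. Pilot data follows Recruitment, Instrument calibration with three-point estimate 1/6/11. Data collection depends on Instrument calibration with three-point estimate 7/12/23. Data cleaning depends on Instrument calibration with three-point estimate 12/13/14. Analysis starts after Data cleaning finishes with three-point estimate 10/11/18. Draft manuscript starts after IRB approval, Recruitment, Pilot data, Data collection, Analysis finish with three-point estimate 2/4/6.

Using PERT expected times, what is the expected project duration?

te_IRB approval = (3 + 4·7 + 23)/6 = 54/6 = 9
te_Recruitment = (1 + 4·2 + 3)/6 = 12/6 = 2
te_Instrument calibration = (6 + 4·10 + 14)/6 = 60/6 = 10
te_Pilot data = (1 + 4·6 + 11)/6 = 36/6 = 6
te_Data collection = (7 + 4·12 + 23)/6 = 78/6 = 13
te_Data cleaning = (12 + 4·13 + 14)/6 = 78/6 = 13
te_Analysis = (10 + 4·11 + 18)/6 = 72/6 = 12
te_Draft manuscript = (2 + 4·4 + 6)/6 = 24/6 = 4

Forward pass:
ES_IRB approval = 0; EF_IRB approval = 9
ES_Recruitment = 0; EF_Recruitment = 2
ES_Instrument calibration = 0; EF_Instrument calibration = 10
ES_Pilot data = max(EF_Recruitment=2, EF_Instrument calibration=10) = 10; EF_Pilot data = 10+6 = 16
ES_Data collection = 10; EF_Data collection = 10+13 = 23
ES_Data cleaning = 10; EF_Data cleaning = 10+13 = 23
ES_Analysis = 23; EF_Analysis = 23+12 = 35
ES_Draft manuscript = max(EF_IRB approval=9, EF_Recruitment=2, EF_Pilot data=16, EF_Data collection=23, EF_Analysis=35) = 35; EF_Draft manuscript = 35+4 = 39
Expected project duration μ = 39 hours. Critical path: Instrument calibration → Data cleaning → Analysis → Draft manuscript.

39 hours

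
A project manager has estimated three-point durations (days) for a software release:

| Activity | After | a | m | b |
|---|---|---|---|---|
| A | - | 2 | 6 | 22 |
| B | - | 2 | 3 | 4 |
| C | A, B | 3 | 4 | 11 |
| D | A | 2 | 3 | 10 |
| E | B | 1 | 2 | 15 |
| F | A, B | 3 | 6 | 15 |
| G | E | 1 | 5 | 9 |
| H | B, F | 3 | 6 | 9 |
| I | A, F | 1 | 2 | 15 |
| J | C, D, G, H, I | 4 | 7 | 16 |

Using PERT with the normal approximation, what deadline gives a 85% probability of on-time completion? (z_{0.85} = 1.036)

te_A = (2 + 4·6 + 22)/6 = 48/6 = 8; σ²_A = ((22−2)/6)² = 11.111
te_B = (2 + 4·3 + 4)/6 = 18/6 = 3; σ²_B = ((4−2)/6)² = 0.111
te_C = (3 + 4·4 + 11)/6 = 30/6 = 5; σ²_C = ((11−3)/6)² = 1.778
te_D = (2 + 4·3 + 10)/6 = 24/6 = 4; σ²_D = ((10−2)/6)² = 1.778
te_E = (1 + 4·2 + 15)/6 = 24/6 = 4; σ²_E = ((15−1)/6)² = 5.444
te_F = (3 + 4·6 + 15)/6 = 42/6 = 7; σ²_F = ((15−3)/6)² = 4.000
te_G = (1 + 4·5 + 9)/6 = 30/6 = 5; σ²_G = ((9−1)/6)² = 1.778
te_H = (3 + 4·6 + 9)/6 = 36/6 = 6; σ²_H = ((9−3)/6)² = 1.000
te_I = (1 + 4·2 + 15)/6 = 24/6 = 4; σ²_I = ((15−1)/6)² = 5.444
te_J = (4 + 4·7 + 16)/6 = 48/6 = 8; σ²_J = ((16−4)/6)² = 4.000

Forward pass:
ES_A = 0; EF_A = 8
ES_B = 0; EF_B = 3
ES_C = max(EF_A=8, EF_B=3) = 8; EF_C = 8+5 = 13
ES_D = 8; EF_D = 8+4 = 12
ES_E = 3; EF_E = 3+4 = 7
ES_F = max(EF_A=8, EF_B=3) = 8; EF_F = 8+7 = 15
ES_G = 7; EF_G = 7+5 = 12
ES_H = max(EF_B=3, EF_F=15) = 15; EF_H = 15+6 = 21
ES_I = max(EF_A=8, EF_F=15) = 15; EF_I = 15+4 = 19
ES_J = max(EF_C=13, EF_D=12, EF_G=12, EF_H=21, EF_I=19) = 21; EF_J = 21+8 = 29
Expected project duration μ = 29 days. Critical path: A → F → H → J.

Variance along critical path = 11.111 + 4.000 + 1.000 + 4.000 = 20.111; σ = 4.485 days.
D = μ + z·σ = 29 + 1.036·4.485 = 33.6 days

33.6 days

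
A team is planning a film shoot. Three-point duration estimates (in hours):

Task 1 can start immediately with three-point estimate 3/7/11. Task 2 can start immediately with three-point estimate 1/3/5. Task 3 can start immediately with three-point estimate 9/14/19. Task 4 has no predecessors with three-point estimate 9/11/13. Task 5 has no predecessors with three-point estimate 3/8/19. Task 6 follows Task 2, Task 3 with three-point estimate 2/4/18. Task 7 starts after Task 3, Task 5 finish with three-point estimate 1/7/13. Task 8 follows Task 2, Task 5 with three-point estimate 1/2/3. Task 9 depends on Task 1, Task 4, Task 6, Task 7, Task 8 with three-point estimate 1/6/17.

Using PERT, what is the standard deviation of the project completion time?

3.73 hours

te_Task 1 = (3 + 4·7 + 11)/6 = 42/6 = 7; σ²_Task 1 = ((11−3)/6)² = 1.778
te_Task 2 = (1 + 4·3 + 5)/6 = 18/6 = 3; σ²_Task 2 = ((5−1)/6)² = 0.444
te_Task 3 = (9 + 4·14 + 19)/6 = 84/6 = 14; σ²_Task 3 = ((19−9)/6)² = 2.778
te_Task 4 = (9 + 4·11 + 13)/6 = 66/6 = 11; σ²_Task 4 = ((13−9)/6)² = 0.444
te_Task 5 = (3 + 4·8 + 19)/6 = 54/6 = 9; σ²_Task 5 = ((19−3)/6)² = 7.111
te_Task 6 = (2 + 4·4 + 18)/6 = 36/6 = 6; σ²_Task 6 = ((18−2)/6)² = 7.111
te_Task 7 = (1 + 4·7 + 13)/6 = 42/6 = 7; σ²_Task 7 = ((13−1)/6)² = 4.000
te_Task 8 = (1 + 4·2 + 3)/6 = 12/6 = 2; σ²_Task 8 = ((3−1)/6)² = 0.111
te_Task 9 = (1 + 4·6 + 17)/6 = 42/6 = 7; σ²_Task 9 = ((17−1)/6)² = 7.111

Forward pass:
ES_Task 1 = 0; EF_Task 1 = 7
ES_Task 2 = 0; EF_Task 2 = 3
ES_Task 3 = 0; EF_Task 3 = 14
ES_Task 4 = 0; EF_Task 4 = 11
ES_Task 5 = 0; EF_Task 5 = 9
ES_Task 6 = max(EF_Task 2=3, EF_Task 3=14) = 14; EF_Task 6 = 14+6 = 20
ES_Task 7 = max(EF_Task 3=14, EF_Task 5=9) = 14; EF_Task 7 = 14+7 = 21
ES_Task 8 = max(EF_Task 2=3, EF_Task 5=9) = 9; EF_Task 8 = 9+2 = 11
ES_Task 9 = max(EF_Task 1=7, EF_Task 4=11, EF_Task 6=20, EF_Task 7=21, EF_Task 8=11) = 21; EF_Task 9 = 21+7 = 28
Expected project duration μ = 28 hours. Critical path: Task 3 → Task 7 → Task 9.

Variance along critical path = 2.778 + 4.000 + 7.111 = 13.889
σ = √13.889 = 3.727 hours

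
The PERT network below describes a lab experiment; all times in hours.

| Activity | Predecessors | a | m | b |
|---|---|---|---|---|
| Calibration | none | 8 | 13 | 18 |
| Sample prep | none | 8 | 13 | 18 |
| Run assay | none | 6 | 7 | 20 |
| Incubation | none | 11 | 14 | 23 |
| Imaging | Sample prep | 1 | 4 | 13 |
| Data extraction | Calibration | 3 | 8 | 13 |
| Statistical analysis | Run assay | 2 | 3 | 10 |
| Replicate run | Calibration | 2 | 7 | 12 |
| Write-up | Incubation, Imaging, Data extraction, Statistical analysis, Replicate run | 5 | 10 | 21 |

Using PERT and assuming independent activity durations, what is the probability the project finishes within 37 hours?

te_Calibration = (8 + 4·13 + 18)/6 = 78/6 = 13; σ²_Calibration = ((18−8)/6)² = 2.778
te_Sample prep = (8 + 4·13 + 18)/6 = 78/6 = 13; σ²_Sample prep = ((18−8)/6)² = 2.778
te_Run assay = (6 + 4·7 + 20)/6 = 54/6 = 9; σ²_Run assay = ((20−6)/6)² = 5.444
te_Incubation = (11 + 4·14 + 23)/6 = 90/6 = 15; σ²_Incubation = ((23−11)/6)² = 4.000
te_Imaging = (1 + 4·4 + 13)/6 = 30/6 = 5; σ²_Imaging = ((13−1)/6)² = 4.000
te_Data extraction = (3 + 4·8 + 13)/6 = 48/6 = 8; σ²_Data extraction = ((13−3)/6)² = 2.778
te_Statistical analysis = (2 + 4·3 + 10)/6 = 24/6 = 4; σ²_Statistical analysis = ((10−2)/6)² = 1.778
te_Replicate run = (2 + 4·7 + 12)/6 = 42/6 = 7; σ²_Replicate run = ((12−2)/6)² = 2.778
te_Write-up = (5 + 4·10 + 21)/6 = 66/6 = 11; σ²_Write-up = ((21−5)/6)² = 7.111

Forward pass:
ES_Calibration = 0; EF_Calibration = 13
ES_Sample prep = 0; EF_Sample prep = 13
ES_Run assay = 0; EF_Run assay = 9
ES_Incubation = 0; EF_Incubation = 15
ES_Imaging = 13; EF_Imaging = 13+5 = 18
ES_Data extraction = 13; EF_Data extraction = 13+8 = 21
ES_Statistical analysis = 9; EF_Statistical analysis = 9+4 = 13
ES_Replicate run = 13; EF_Replicate run = 13+7 = 20
ES_Write-up = max(EF_Incubation=15, EF_Imaging=18, EF_Data extraction=21, EF_Statistical analysis=13, EF_Replicate run=20) = 21; EF_Write-up = 21+11 = 32
Expected project duration μ = 32 hours. Critical path: Calibration → Data extraction → Write-up.

Variance along critical path = 2.778 + 2.778 + 7.111 = 12.667; σ = √12.667 = 3.559 hours.
Z = (37 − 32) / 3.559 = 1.405
P(T ≤ 37) = Φ(1.405) ≈ 0.920

0.920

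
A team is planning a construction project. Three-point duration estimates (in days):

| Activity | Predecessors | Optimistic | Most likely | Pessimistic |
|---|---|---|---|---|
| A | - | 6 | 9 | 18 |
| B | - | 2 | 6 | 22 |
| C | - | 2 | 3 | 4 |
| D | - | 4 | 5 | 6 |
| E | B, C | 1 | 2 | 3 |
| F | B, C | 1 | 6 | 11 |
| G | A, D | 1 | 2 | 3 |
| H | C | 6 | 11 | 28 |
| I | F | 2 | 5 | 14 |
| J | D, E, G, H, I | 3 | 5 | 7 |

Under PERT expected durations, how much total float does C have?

te_A = (6 + 4·9 + 18)/6 = 60/6 = 10
te_B = (2 + 4·6 + 22)/6 = 48/6 = 8
te_C = (2 + 4·3 + 4)/6 = 18/6 = 3
te_D = (4 + 4·5 + 6)/6 = 30/6 = 5
te_E = (1 + 4·2 + 3)/6 = 12/6 = 2
te_F = (1 + 4·6 + 11)/6 = 36/6 = 6
te_G = (1 + 4·2 + 3)/6 = 12/6 = 2
te_H = (6 + 4·11 + 28)/6 = 78/6 = 13
te_I = (2 + 4·5 + 14)/6 = 36/6 = 6
te_J = (3 + 4·5 + 7)/6 = 30/6 = 5

Forward pass:
ES_A = 0; EF_A = 10
ES_B = 0; EF_B = 8
ES_C = 0; EF_C = 3
ES_D = 0; EF_D = 5
ES_E = max(EF_B=8, EF_C=3) = 8; EF_E = 8+2 = 10
ES_F = max(EF_B=8, EF_C=3) = 8; EF_F = 8+6 = 14
ES_G = max(EF_A=10, EF_D=5) = 10; EF_G = 10+2 = 12
ES_H = 3; EF_H = 3+13 = 16
ES_I = 14; EF_I = 14+6 = 20
ES_J = max(EF_D=5, EF_E=10, EF_G=12, EF_H=16, EF_I=20) = 20; EF_J = 20+5 = 25
Expected project duration μ = 25 days. Critical path: B → F → I → J.

Backward pass:
LF_J = 25; LS_J = 25−5 = 20
LF_I = LS_J = 20; LS_I = 20−6 = 14
LF_H = LS_J = 20; LS_H = 20−13 = 7
LF_G = LS_J = 20; LS_G = 20−2 = 18
LF_F = LS_I = 14; LS_F = 14−6 = 8
LF_E = LS_J = 20; LS_E = 20−2 = 18
LF_D = min(LS_G=18, LS_J=20) = 18; LS_D = 18−5 = 13
LF_C = min(LS_E=18, LS_F=8, LS_H=7) = 7; LS_C = 7−3 = 4
LF_B = min(LS_E=18, LS_F=8) = 8; LS_B = 8−8 = 0
LF_A = LS_G = 18; LS_A = 18−10 = 8
Slack_C = LS_C − ES_C = 4 − 0 = 4

4 days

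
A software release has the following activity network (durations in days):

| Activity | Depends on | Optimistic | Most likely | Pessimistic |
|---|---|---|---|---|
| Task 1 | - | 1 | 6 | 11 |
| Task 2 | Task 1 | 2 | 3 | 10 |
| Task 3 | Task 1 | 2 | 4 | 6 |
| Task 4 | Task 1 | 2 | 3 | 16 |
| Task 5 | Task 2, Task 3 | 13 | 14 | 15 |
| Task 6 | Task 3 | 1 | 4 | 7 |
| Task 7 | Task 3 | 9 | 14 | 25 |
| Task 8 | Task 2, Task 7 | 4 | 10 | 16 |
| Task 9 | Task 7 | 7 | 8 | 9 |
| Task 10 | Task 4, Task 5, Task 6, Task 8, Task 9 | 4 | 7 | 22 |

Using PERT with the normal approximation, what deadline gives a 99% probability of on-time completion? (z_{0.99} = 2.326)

55.2 days

te_Task 1 = (1 + 4·6 + 11)/6 = 36/6 = 6; σ²_Task 1 = ((11−1)/6)² = 2.778
te_Task 2 = (2 + 4·3 + 10)/6 = 24/6 = 4; σ²_Task 2 = ((10−2)/6)² = 1.778
te_Task 3 = (2 + 4·4 + 6)/6 = 24/6 = 4; σ²_Task 3 = ((6−2)/6)² = 0.444
te_Task 4 = (2 + 4·3 + 16)/6 = 30/6 = 5; σ²_Task 4 = ((16−2)/6)² = 5.444
te_Task 5 = (13 + 4·14 + 15)/6 = 84/6 = 14; σ²_Task 5 = ((15−13)/6)² = 0.111
te_Task 6 = (1 + 4·4 + 7)/6 = 24/6 = 4; σ²_Task 6 = ((7−1)/6)² = 1.000
te_Task 7 = (9 + 4·14 + 25)/6 = 90/6 = 15; σ²_Task 7 = ((25−9)/6)² = 7.111
te_Task 8 = (4 + 4·10 + 16)/6 = 60/6 = 10; σ²_Task 8 = ((16−4)/6)² = 4.000
te_Task 9 = (7 + 4·8 + 9)/6 = 48/6 = 8; σ²_Task 9 = ((9−7)/6)² = 0.111
te_Task 10 = (4 + 4·7 + 22)/6 = 54/6 = 9; σ²_Task 10 = ((22−4)/6)² = 9.000

Forward pass:
ES_Task 1 = 0; EF_Task 1 = 6
ES_Task 2 = 6; EF_Task 2 = 6+4 = 10
ES_Task 3 = 6; EF_Task 3 = 6+4 = 10
ES_Task 4 = 6; EF_Task 4 = 6+5 = 11
ES_Task 5 = max(EF_Task 2=10, EF_Task 3=10) = 10; EF_Task 5 = 10+14 = 24
ES_Task 6 = 10; EF_Task 6 = 10+4 = 14
ES_Task 7 = 10; EF_Task 7 = 10+15 = 25
ES_Task 8 = max(EF_Task 2=10, EF_Task 7=25) = 25; EF_Task 8 = 25+10 = 35
ES_Task 9 = 25; EF_Task 9 = 25+8 = 33
ES_Task 10 = max(EF_Task 4=11, EF_Task 5=24, EF_Task 6=14, EF_Task 8=35, EF_Task 9=33) = 35; EF_Task 10 = 35+9 = 44
Expected project duration μ = 44 days. Critical path: Task 1 → Task 3 → Task 7 → Task 8 → Task 10.

Variance along critical path = 2.778 + 0.444 + 7.111 + 4.000 + 9.000 = 23.333; σ = 4.830 days.
D = μ + z·σ = 44 + 2.326·4.830 = 55.2 days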